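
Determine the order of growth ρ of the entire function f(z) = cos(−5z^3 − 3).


Write cos(w) = (e^{iw} ± e^{−iw})/(2 or 2i), so |cos(w)| ≤ e^{|w|}. With w = −5z^3 − 3, |w| ≤ 5r^3 + 3 on |z|=r, giving M(r) ≤ e^{5r^3 + 3} and ρ ≤ 3. For the lower bound, choose z on |z|=r with -5z^3 purely imaginary of modulus 5r^3; then |cos(−5z^3 − 3)| grows like e^{5r^3}/2, so ρ ≥ 3. Hence ρ = 3.
Therefore ρ = 3.

Order ρ = 3.


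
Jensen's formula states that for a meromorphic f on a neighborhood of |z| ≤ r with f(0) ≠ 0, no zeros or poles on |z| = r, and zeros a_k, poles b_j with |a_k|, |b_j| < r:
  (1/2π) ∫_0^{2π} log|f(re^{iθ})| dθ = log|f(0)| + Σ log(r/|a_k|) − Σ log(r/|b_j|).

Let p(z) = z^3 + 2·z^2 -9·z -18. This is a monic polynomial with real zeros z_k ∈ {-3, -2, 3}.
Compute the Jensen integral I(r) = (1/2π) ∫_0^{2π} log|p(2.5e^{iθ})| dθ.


Zeros: -3, -2, 3; r = 2.5.
Inside |z| < r: -2. Outside (|z| ≥ r): -3, 3.
p(0) = -18, so log|p(0)| = log(18) = 2.8904.
Apply Jensen: I(r) = log|p(0)| + Σ_k log(r/|z_k|), summed over zeros inside |z| < r.
  log(r/|z_k|) for z_k = -2: log(2.5/2) = 0.2231
  Outside zeros (-3, 3) contribute nothing to the Jensen sum.
Sum over inside zeros: 0.2231.
I(r) = log|p(0)| + (inside sum) = 2.8904 + 0.2231 = 3.1135.
Note: since some zeros are outside |z| ≤ r, the simplified n·log(r) form does NOT apply — only the inside zeros contribute.

I(r) ≈ 3.1135.


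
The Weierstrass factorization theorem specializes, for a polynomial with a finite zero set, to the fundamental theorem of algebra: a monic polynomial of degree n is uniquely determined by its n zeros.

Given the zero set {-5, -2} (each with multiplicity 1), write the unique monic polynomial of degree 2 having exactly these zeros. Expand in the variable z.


The polynomial is p(z) = ∏_{α ∈ S} (z − α), where S = {-5, -2}.
Expanding the product yields: p(z) = z^2 + 7·z + 10.
The resulting polynomial has degree 2 and real coefficients as required.

p(z) = z^2 + 7·z + 10.


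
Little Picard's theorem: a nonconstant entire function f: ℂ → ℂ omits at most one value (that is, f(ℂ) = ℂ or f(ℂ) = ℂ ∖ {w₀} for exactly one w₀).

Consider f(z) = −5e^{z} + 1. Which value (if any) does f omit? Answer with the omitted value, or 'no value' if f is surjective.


Little Picard bounds the complement of f(ℂ) to at most one point.
e^{z} is never zero on ℂ, so -5·e^{z} takes every value in ℂ ∖ {0}. Adding 1 shifts the range to ℂ ∖ {1}. Thus f omits exactly the value 1.

Omitted value: 1.


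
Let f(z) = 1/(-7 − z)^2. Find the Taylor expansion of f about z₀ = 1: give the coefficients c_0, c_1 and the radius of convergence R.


Let w = z − z₀, so z = z₀ + w.
Then -7 − z = -7 − (z₀ + w) = (-7 − z₀) − w = -8 − w.
f(z) = 1/(-8 − w)^2 = (1/(-8)^2) · (1 − w/(-8))^{−2}.
By the binomial series (1−u)^{−2} = Σ_{n≥0} C(n+1, 1) u^n for |u|<1, with u = w/(-8):
  c_n = C(n+1, 1) / (-8)^(n+2).
  c_0 = 1/(-8)^2 = 1/64.
  c_1 = 2/(-8)^3 = -1/256.
The series is valid for |w/d| < 1, i.e. |z − z₀| < |d|.
Radius of convergence: R = |-7 − z₀| = |-8| = 8 (distance from z₀ to the singularity z = -7).

c_0 = 1/64, c_1 = -1/256; R = 8.


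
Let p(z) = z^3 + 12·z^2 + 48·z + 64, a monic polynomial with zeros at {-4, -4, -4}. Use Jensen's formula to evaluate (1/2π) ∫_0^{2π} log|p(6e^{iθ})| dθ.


Zeros: -4, -4, -4; r = 6.
Inside |z| < r: -4, -4, -4. Outside (|z| ≥ r): ∅.
p(0) = 64, so log|p(0)| = log(64) = 4.1589.
Apply Jensen: I(r) = log|p(0)| + Σ_k log(r/|z_k|), summed over zeros inside |z| < r.
  log(r/|z_k|) for z_k = -4: log(6/4) = 0.4055
  log(r/|z_k|) for z_k = -4: log(6/4) = 0.4055
  log(r/|z_k|) for z_k = -4: log(6/4) = 0.4055
Sum over inside zeros: 1.2164.
I(r) = log|p(0)| + (inside sum) = 4.1589 + 1.2164 = 5.3753.
Closed form (all zeros inside, monic): I(r) = n·log(r) = 3·log(6) = 5.3753. ✓

I(r) ≈ 5.3753.


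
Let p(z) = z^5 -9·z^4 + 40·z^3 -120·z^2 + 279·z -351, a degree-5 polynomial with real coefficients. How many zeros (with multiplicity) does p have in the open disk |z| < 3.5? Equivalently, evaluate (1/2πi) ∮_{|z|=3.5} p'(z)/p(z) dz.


The zeros of p are: (0 + 3i), (0 - 3i), 3, (3 + 2i), (3 - 2i).
Their magnitudes are: 3, 3, 3, 3.606, 3.606.
Zeros with |z| < R = 3.5: (0 + 3i), (0 - 3i), 3.
Count = 3.
By the argument principle, (1/2πi) ∮_{|z|=R} p'(z)/p(z) dz equals exactly this count.

Number of zeros inside |z| < 3.5: 3.


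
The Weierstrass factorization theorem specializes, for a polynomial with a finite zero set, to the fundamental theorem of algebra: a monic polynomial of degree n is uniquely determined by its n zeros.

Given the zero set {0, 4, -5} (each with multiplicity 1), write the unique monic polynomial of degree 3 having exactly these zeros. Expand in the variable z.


The polynomial is p(z) = ∏_{α ∈ S} (z − α), where S = {0, 4, -5}.
Expanding the product yields: p(z) = z^3 + z^2 -20·z.
The resulting polynomial has degree 3 and real coefficients as required.

p(z) = z^3 + z^2 -20·z.


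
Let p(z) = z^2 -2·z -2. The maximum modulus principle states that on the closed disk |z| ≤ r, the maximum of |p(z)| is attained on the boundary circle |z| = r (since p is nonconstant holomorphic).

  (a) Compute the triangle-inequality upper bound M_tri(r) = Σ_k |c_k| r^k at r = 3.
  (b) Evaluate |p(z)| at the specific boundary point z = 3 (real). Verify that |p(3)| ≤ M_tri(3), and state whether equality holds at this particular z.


Coefficients: c_0 = -2, c_1 = -2, c_2 = 1. Radius r = 3.
Part (a). Triangle bound: M_tri(r) = Σ_k |c_k| r^k
  = |-2|·3^0 + |-2|·3^1 + |1|·3^2
  = 2 + 6 + 9 = 17.
This bounds M(r) := max_{|z|=r} |p(z)| from above; equality holds iff all terms c_k z^k can be made to align in phase at a single z on |z|=r.
Part (b). At z = 3 (real, on the circle |z| = r):
  p(3) = (-2)·3^0 + (-2)·3^1 + (1)·3^2 = 1.
  |p(3)| = 1.
Check: |p(3)| = 1 ≤ 17 = M_tri(3). ✓ Equality does not hold at z = 3 (the coefficients have mixed signs, so the terms do not all align in phase there).

M_tri(3) = 17; |p(3)| = 1; equality at z=3: no.


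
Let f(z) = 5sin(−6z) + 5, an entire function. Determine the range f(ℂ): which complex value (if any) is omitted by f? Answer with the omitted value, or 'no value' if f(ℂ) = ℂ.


Little Picard bounds the complement of f(ℂ) to at most one point.
sin is entire and surjective onto ℂ: for every w ∈ ℂ, sin(ζ) = w has a solution ζ ∈ ℂ (e.g., via the complex inverse arcsin). With ζ = −6z this gives z = ζ/(-6). Then 5·sin(−6z) takes every value in 5·ℂ = ℂ, and adding 5 is a bijection of ℂ. So f is surjective and omits no value. (Note: only on the real line is sin bounded by [−1, 1].)

Omitted value: no value.


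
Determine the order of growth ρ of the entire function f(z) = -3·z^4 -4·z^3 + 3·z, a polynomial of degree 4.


|f(z)| ≤ Σ|c_k|·r^k = O(r^4) as r → ∞. Polynomial growth is O(e^{r^ε}) for every ε > 0 (since r^4/e^{r^ε} → 0), so ρ ≤ ε for all ε > 0, i.e. ρ = 0. Every nonconstant polynomial has order 0.
Therefore ρ = 0.

Order ρ = 0.


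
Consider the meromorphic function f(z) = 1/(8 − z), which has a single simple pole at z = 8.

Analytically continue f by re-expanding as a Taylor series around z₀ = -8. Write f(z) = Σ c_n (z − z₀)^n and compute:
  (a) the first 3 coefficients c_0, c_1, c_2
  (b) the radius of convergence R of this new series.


Let w = z − z₀, so z = z₀ + w.
Then 8 − z = 8 − (z₀ + w) = (8 − z₀) − w = 16 − w.
f(z) = 1/(16 − w) = (1/(16)) · 1/(1 − w/(16)) = Σ_{n≥0} w^n / (16)^(n+1).
So c_n = 1/(16)^(n+1):
  c_0 = 1/(16)^1 = 1/16.
  c_1 = 1/(16)^2 = 1/256.
  c_2 = 1/(16)^3 = 1/4096.
The series is valid for |w/d| < 1, i.e. |z − z₀| < |d|.
Radius of convergence: R = |8 − z₀| = |16| = 16 (distance from z₀ to the singularity z = 8).

c_0 = 1/16, c_1 = 1/256, c_2 = 1/4096; R = 16.


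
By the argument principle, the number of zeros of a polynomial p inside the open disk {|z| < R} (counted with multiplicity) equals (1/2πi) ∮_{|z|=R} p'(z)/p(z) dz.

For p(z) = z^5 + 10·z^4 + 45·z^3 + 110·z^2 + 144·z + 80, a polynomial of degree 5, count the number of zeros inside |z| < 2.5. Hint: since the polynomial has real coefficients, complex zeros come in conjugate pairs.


The zeros of p are: (-2 + 1i), (-2 - 1i), (-2 + 2i), (-2 - 2i), -2.
Their magnitudes are: 2.236, 2.236, 2.828, 2.828, 2.
Zeros with |z| < R = 2.5: (-2 + 1i), (-2 - 1i), -2.
Count = 3.
By the argument principle, (1/2πi) ∮_{|z|=R} p'(z)/p(z) dz equals exactly this count.

Number of zeros inside |z| < 2.5: 3.


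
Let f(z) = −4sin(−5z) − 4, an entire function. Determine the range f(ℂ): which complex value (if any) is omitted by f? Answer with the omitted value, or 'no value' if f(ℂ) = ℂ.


Little Picard bounds the complement of f(ℂ) to at most one point.
sin is entire and surjective onto ℂ: for every w ∈ ℂ, sin(ζ) = w has a solution ζ ∈ ℂ (e.g., via the complex inverse arcsin). With ζ = −5z this gives z = ζ/(-5). Then -4·sin(−5z) takes every value in -4·ℂ = ℂ, and adding -4 is a bijection of ℂ. So f is surjective and omits no value. (Note: only on the real line is sin bounded by [−1, 1].)

Omitted value: no value.


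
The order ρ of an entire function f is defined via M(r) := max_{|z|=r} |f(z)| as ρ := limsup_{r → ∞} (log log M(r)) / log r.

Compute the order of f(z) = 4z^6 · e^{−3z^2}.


M(r) = max_{|z|=r} |4|·|z|^6·|e^{−3z^2}| = 4·r^6 · e^{3r^2} (the factors attain their maxima compatibly on |z|=r). Then log M(r) = log 4 + 6·log r + 3r^2, dominated by the last term, so log log M(r) ~ 2·log r. The polynomial factor 4z^6 contributes only a log r term and does not affect the order. ρ = 2.
Therefore ρ = 2.

Order ρ = 2.


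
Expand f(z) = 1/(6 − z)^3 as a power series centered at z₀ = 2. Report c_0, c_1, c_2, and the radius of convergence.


Let w = z − z₀, so z = z₀ + w.
Then 6 − z = 6 − (z₀ + w) = (6 − z₀) − w = 4 − w.
f(z) = 1/(4 − w)^3 = (1/(4)^3) · (1 − w/(4))^{−3}.
By the binomial series (1−u)^{−3} = Σ_{n≥0} C(n+2, 2) u^n for |u|<1, with u = w/(4):
  c_n = C(n+2, 2) / (4)^(n+3).
  c_0 = 1/(4)^3 = 1/64.
  c_1 = 3/(4)^4 = 3/256.
  c_2 = 6/(4)^5 = 3/512.
The series is valid for |w/d| < 1, i.e. |z − z₀| < |d|.
Radius of convergence: R = |6 − z₀| = |4| = 4 (distance from z₀ to the singularity z = 6).

c_0 = 1/64, c_1 = 3/256, c_2 = 3/512; R = 4.


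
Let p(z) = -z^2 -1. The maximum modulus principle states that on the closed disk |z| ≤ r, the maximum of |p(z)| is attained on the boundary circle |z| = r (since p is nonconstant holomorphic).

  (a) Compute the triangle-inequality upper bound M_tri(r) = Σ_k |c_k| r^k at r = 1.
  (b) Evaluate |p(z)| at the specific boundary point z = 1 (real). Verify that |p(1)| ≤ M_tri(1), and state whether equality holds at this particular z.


Coefficients: c_0 = -1, c_1 = 0, c_2 = -1. Radius r = 1.
Part (a). Triangle bound: M_tri(r) = Σ_k |c_k| r^k
  = |-1|·1^0 + |0|·1^1 + |-1|·1^2
  = 1 + 0 + 1 = 2.
This bounds M(r) := max_{|z|=r} |p(z)| from above; equality holds iff all terms c_k z^k can be made to align in phase at a single z on |z|=r.
Part (b). At z = 1 (real, on the circle |z| = r):
  p(1) = (-1)·1^0 + (0)·1^1 + (-1)·1^2 = -2.
  |p(1)| = 2.
Since all nonzero coefficients share the same sign, |p(1)| = 2 = M_tri(1); the triangle bound is attained at z = 1, so in fact M(r) = 2.

M_tri(1) = 2; |p(1)| = 2; equality at z=1: yes.


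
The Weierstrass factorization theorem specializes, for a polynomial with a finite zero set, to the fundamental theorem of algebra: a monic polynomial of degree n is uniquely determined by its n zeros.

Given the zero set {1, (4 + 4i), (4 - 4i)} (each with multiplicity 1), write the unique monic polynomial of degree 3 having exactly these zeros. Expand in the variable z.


The polynomial is p(z) = ∏_{α ∈ S} (z − α), where S = {1, (4 + 4i), (4 - 4i)}.
Expanding the product yields: p(z) = z^3 -9·z^2 + 40·z -32.
Note conjugate pairs combine to real quadratics: (z − (4+4i))(z − (4−4i)) = z² − 8z + 32.
The resulting polynomial has degree 3 and real coefficients as required.

p(z) = z^3 -9·z^2 + 40·z -32.


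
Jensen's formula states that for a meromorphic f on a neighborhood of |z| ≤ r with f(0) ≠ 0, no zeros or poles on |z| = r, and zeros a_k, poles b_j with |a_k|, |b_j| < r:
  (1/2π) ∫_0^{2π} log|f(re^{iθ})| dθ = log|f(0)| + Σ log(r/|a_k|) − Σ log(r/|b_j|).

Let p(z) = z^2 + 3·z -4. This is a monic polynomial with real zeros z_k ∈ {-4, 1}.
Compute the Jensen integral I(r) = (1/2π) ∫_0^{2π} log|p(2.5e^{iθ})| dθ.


Zeros: -4, 1; r = 2.5.
Inside |z| < r: 1. Outside (|z| ≥ r): -4.
p(0) = -4, so log|p(0)| = log(4) = 1.3863.
Apply Jensen: I(r) = log|p(0)| + Σ_k log(r/|z_k|), summed over zeros inside |z| < r.
  log(r/|z_k|) for z_k = 1: log(2.5/1) = 0.9163
  Outside zeros (-4) contribute nothing to the Jensen sum.
Sum over inside zeros: 0.9163.
I(r) = log|p(0)| + (inside sum) = 1.3863 + 0.9163 = 2.3026.
Note: since some zeros are outside |z| ≤ r, the simplified n·log(r) form does NOT apply — only the inside zeros contribute.

I(r) ≈ 2.3026.


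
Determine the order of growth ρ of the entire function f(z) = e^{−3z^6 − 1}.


|e^{−3z^6 − 1}| = e^{Re(-3·z^6) + -1} ≤ e^{3|z|^6 + -1} = e^{3r^6 + -1} on |z| = r, so ρ ≤ 6. Choosing z on |z|=r so that -3·z^6 is real positive (always possible by picking arg z appropriately) gives |f(z)| = e^{3r^6 + -1}, matching the bound. The additive constant -1 does not affect log log M(r) ~ 6·log r. Hence ρ = 6.
Therefore ρ = 6.

Order ρ = 6.


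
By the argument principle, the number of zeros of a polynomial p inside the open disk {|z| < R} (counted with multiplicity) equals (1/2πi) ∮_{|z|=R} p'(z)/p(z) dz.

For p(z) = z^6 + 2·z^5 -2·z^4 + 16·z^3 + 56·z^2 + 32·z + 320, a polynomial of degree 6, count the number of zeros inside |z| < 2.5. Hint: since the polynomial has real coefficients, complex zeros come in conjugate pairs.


The zeros of p are: (-3 + 1i), (-3 - 1i), (2 + 2i), (2 - 2i), (0 + 2i), (0 - 2i).
Their magnitudes are: 3.162, 3.162, 2.828, 2.828, 2, 2.
Zeros with |z| < R = 2.5: (0 + 2i), (0 - 2i).
Count = 2.
By the argument principle, (1/2πi) ∮_{|z|=R} p'(z)/p(z) dz equals exactly this count.

Number of zeros inside |z| < 2.5: 2.


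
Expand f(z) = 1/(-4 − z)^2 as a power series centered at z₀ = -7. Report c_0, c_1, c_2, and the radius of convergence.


Let w = z − z₀, so z = z₀ + w.
Then -4 − z = -4 − (z₀ + w) = (-4 − z₀) − w = 3 − w.
f(z) = 1/(3 − w)^2 = (1/(3)^2) · (1 − w/(3))^{−2}.
By the binomial series (1−u)^{−2} = Σ_{n≥0} C(n+1, 1) u^n for |u|<1, with u = w/(3):
  c_n = C(n+1, 1) / (3)^(n+2).
  c_0 = 1/(3)^2 = 1/9.
  c_1 = 2/(3)^3 = 2/27.
  c_2 = 3/(3)^4 = 1/27.
The series is valid for |w/d| < 1, i.e. |z − z₀| < |d|.
Radius of convergence: R = |-4 − z₀| = |3| = 3 (distance from z₀ to the singularity z = -4).

c_0 = 1/9, c_1 = 2/27, c_2 = 1/27; R = 3.


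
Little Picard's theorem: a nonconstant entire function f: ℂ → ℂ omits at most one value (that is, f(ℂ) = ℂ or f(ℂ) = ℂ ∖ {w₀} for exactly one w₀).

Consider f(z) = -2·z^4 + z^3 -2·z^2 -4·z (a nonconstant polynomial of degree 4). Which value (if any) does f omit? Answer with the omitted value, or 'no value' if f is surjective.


Little Picard bounds the complement of f(ℂ) to at most one point.
For every w ∈ ℂ, the equation p(z) − w = 0 is a nonconstant polynomial in z and hence has at least one root by the fundamental theorem of algebra. So p is surjective onto ℂ, omitting no value.

Omitted value: no value.


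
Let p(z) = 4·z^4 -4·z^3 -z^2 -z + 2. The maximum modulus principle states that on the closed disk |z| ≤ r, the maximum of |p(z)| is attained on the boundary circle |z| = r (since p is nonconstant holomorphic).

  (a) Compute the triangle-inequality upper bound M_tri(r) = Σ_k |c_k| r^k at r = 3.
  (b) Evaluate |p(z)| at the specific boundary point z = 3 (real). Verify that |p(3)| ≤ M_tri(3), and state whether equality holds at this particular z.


Coefficients: c_0 = 2, c_1 = -1, c_2 = -1, c_3 = -4, c_4 = 4. Radius r = 3.
Part (a). Triangle bound: M_tri(r) = Σ_k |c_k| r^k
  = |2|·3^0 + |-1|·3^1 + |-1|·3^2 + |-4|·3^3 + |4|·3^4
  = 2 + 3 + 9 + 108 + 324 = 446.
This bounds M(r) := max_{|z|=r} |p(z)| from above; equality holds iff all terms c_k z^k can be made to align in phase at a single z on |z|=r.
Part (b). At z = 3 (real, on the circle |z| = r):
  p(3) = (2)·3^0 + (-1)·3^1 + (-1)·3^2 + (-4)·3^3 + (4)·3^4 = 206.
  |p(3)| = 206.
Check: |p(3)| = 206 ≤ 446 = M_tri(3). ✓ Equality does not hold at z = 3 (the coefficients have mixed signs, so the terms do not all align in phase there).

M_tri(3) = 446; |p(3)| = 206; equality at z=3: no.


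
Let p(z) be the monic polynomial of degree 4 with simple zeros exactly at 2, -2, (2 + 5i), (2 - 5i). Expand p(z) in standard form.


The polynomial is p(z) = ∏_{α ∈ S} (z − α), where S = {2, -2, (2 + 5i), (2 - 5i)}.
Expanding the product yields: p(z) = z^4 -4·z^3 + 25·z^2 + 16·z -116.
Note conjugate pairs combine to real quadratics: (z − (2+5i))(z − (2−5i)) = z² − 4z + 29.
The resulting polynomial has degree 4 and real coefficients as required.

p(z) = z^4 -4·z^3 + 25·z^2 + 16·z -116.


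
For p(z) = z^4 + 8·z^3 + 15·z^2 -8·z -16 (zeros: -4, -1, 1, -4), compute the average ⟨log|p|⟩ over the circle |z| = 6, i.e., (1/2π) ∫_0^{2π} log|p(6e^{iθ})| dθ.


Zeros: -4, -4, -1, 1; r = 6.
Inside |z| < r: -4, -4, -1, 1. Outside (|z| ≥ r): ∅.
p(0) = -16, so log|p(0)| = log(16) = 2.7726.
Apply Jensen: I(r) = log|p(0)| + Σ_k log(r/|z_k|), summed over zeros inside |z| < r.
  log(r/|z_k|) for z_k = -4: log(6/4) = 0.4055
  log(r/|z_k|) for z_k = -1: log(6/1) = 1.7918
  log(r/|z_k|) for z_k = 1: log(6/1) = 1.7918
  log(r/|z_k|) for z_k = -4: log(6/4) = 0.4055
Sum over inside zeros: 4.3944.
I(r) = log|p(0)| + (inside sum) = 2.7726 + 4.3944 = 7.1670.
Closed form (all zeros inside, monic): I(r) = n·log(r) = 4·log(6) = 7.1670. ✓

I(r) ≈ 7.1670.


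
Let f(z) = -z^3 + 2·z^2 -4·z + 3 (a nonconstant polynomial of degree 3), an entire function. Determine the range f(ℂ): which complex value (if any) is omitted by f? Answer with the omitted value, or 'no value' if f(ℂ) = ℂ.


Little Picard bounds the complement of f(ℂ) to at most one point.
For every w ∈ ℂ, the equation p(z) − w = 0 is a nonconstant polynomial in z and hence has at least one root by the fundamental theorem of algebra. So p is surjective onto ℂ, omitting no value.

Omitted value: no value.


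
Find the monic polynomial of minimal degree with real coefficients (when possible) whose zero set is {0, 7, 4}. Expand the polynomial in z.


The polynomial is p(z) = ∏_{α ∈ S} (z − α), where S = {0, 7, 4}.
Expanding the product yields: p(z) = z^3 -11·z^2 + 28·z.
The resulting polynomial has degree 3 and real coefficients as required.

p(z) = z^3 -11·z^2 + 28·z.


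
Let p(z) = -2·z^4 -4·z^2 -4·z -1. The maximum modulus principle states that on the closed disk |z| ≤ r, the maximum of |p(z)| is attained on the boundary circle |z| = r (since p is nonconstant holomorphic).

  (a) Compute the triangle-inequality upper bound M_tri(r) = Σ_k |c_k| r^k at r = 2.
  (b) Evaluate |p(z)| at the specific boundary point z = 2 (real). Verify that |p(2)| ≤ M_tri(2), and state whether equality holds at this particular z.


Coefficients: c_0 = -1, c_1 = -4, c_2 = -4, c_3 = 0, c_4 = -2. Radius r = 2.
Part (a). Triangle bound: M_tri(r) = Σ_k |c_k| r^k
  = |-1|·2^0 + |-4|·2^1 + |-4|·2^2 + |0|·2^3 + |-2|·2^4
  = 1 + 8 + 16 + 0 + 32 = 57.
This bounds M(r) := max_{|z|=r} |p(z)| from above; equality holds iff all terms c_k z^k can be made to align in phase at a single z on |z|=r.
Part (b). At z = 2 (real, on the circle |z| = r):
  p(2) = (-1)·2^0 + (-4)·2^1 + (-4)·2^2 + (0)·2^3 + (-2)·2^4 = -57.
  |p(2)| = 57.
Since all nonzero coefficients share the same sign, |p(2)| = 57 = M_tri(2); the triangle bound is attained at z = 2, so in fact M(r) = 57.

M_tri(2) = 57; |p(2)| = 57; equality at z=2: yes.


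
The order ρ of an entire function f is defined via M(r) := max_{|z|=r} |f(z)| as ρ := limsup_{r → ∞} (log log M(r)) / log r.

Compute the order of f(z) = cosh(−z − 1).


cosh(w) is a linear combination of e^{iw} and e^{−iw} (or e^w, e^{−w} in the hyperbolic case), so |cosh(w)| ≤ e^{|w|}. With w = −z − 1, |w| ≤ 1|z| + 1 = 1r + 1 on |z| = r, giving M(r) ≤ e^{1r + 1}, so ρ ≤ 1. On a suitable ray (z = it for sin/cos; z = t for sinh/cosh, t real → ∞), |cosh(−z − 1)| grows like e^{1|t|}/2, so ρ ≥ 1. Hence ρ = 1.
Therefore ρ = 1.

Order ρ = 1.


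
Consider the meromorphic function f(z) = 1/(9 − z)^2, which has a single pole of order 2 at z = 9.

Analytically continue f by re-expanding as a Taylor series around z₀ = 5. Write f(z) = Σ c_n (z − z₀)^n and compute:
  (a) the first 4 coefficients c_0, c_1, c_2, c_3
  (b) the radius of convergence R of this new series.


Let w = z − z₀, so z = z₀ + w.
Then 9 − z = 9 − (z₀ + w) = (9 − z₀) − w = 4 − w.
f(z) = 1/(4 − w)^2 = (1/(4)^2) · (1 − w/(4))^{−2}.
By the binomial series (1−u)^{−2} = Σ_{n≥0} C(n+1, 1) u^n for |u|<1, with u = w/(4):
  c_n = C(n+1, 1) / (4)^(n+2).
  c_0 = 1/(4)^2 = 1/16.
  c_1 = 2/(4)^3 = 1/32.
  c_2 = 3/(4)^4 = 3/256.
  c_3 = 4/(4)^5 = 1/256.
The series is valid for |w/d| < 1, i.e. |z − z₀| < |d|.
Radius of convergence: R = |9 − z₀| = |4| = 4 (distance from z₀ to the singularity z = 9).

c_0 = 1/16, c_1 = 1/32, c_2 = 3/256, c_3 = 1/256; R = 4.


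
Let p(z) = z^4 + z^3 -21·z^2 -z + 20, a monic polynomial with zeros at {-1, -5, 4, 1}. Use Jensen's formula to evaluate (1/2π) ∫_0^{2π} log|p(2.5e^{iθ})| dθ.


Zeros: -5, -1, 1, 4; r = 2.5.
Inside |z| < r: -1, 1. Outside (|z| ≥ r): -5, 4.
p(0) = 20, so log|p(0)| = log(20) = 2.9957.
Apply Jensen: I(r) = log|p(0)| + Σ_k log(r/|z_k|), summed over zeros inside |z| < r.
  log(r/|z_k|) for z_k = -1: log(2.5/1) = 0.9163
  log(r/|z_k|) for z_k = 1: log(2.5/1) = 0.9163
  Outside zeros (-5, 4) contribute nothing to the Jensen sum.
Sum over inside zeros: 1.8326.
I(r) = log|p(0)| + (inside sum) = 2.9957 + 1.8326 = 4.8283.
Note: since some zeros are outside |z| ≤ r, the simplified n·log(r) form does NOT apply — only the inside zeros contribute.

I(r) ≈ 4.8283.


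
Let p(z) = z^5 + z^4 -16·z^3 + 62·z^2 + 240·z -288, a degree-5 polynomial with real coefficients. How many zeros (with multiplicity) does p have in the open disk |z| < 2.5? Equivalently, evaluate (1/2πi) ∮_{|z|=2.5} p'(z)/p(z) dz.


The zeros of p are: (3 + 3i), (3 - 3i), 1, -4, -4.
Their magnitudes are: 4.243, 4.243, 1, 4, 4.
Zeros with |z| < R = 2.5: 1.
Count = 1.
By the argument principle, (1/2πi) ∮_{|z|=R} p'(z)/p(z) dz equals exactly this count.

Number of zeros inside |z| < 2.5: 1.


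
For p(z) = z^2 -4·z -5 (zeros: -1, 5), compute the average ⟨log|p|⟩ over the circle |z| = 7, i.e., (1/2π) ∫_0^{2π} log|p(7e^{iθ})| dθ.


Zeros: -1, 5; r = 7.
Inside |z| < r: -1, 5. Outside (|z| ≥ r): ∅.
p(0) = -5, so log|p(0)| = log(5) = 1.6094.
Apply Jensen: I(r) = log|p(0)| + Σ_k log(r/|z_k|), summed over zeros inside |z| < r.
  log(r/|z_k|) for z_k = -1: log(7/1) = 1.9459
  log(r/|z_k|) for z_k = 5: log(7/5) = 0.3365
Sum over inside zeros: 2.2824.
I(r) = log|p(0)| + (inside sum) = 1.6094 + 2.2824 = 3.8918.
Closed form (all zeros inside, monic): I(r) = n·log(r) = 2·log(7) = 3.8918. ✓

I(r) ≈ 3.8918.


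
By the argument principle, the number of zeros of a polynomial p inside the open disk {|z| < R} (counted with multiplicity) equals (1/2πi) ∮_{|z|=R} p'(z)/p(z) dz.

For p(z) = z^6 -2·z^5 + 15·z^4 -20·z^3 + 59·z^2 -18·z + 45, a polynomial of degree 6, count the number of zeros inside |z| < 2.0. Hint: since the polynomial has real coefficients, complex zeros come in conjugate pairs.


The zeros of p are: (0 + 1i), (0 - 1i), (0 + 3i), (0 - 3i), (1 + 2i), (1 - 2i).
Their magnitudes are: 1, 1, 3, 3, 2.236, 2.236.
Zeros with |z| < R = 2.0: (0 + 1i), (0 - 1i).
Count = 2.
By the argument principle, (1/2πi) ∮_{|z|=R} p'(z)/p(z) dz equals exactly this count.

Number of zeros inside |z| < 2.0: 2.


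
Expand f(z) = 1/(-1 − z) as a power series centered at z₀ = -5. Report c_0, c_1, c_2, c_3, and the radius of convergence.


Let w = z − z₀, so z = z₀ + w.
Then -1 − z = -1 − (z₀ + w) = (-1 − z₀) − w = 4 − w.
f(z) = 1/(4 − w) = (1/(4)) · 1/(1 − w/(4)) = Σ_{n≥0} w^n / (4)^(n+1).
So c_n = 1/(4)^(n+1):
  c_0 = 1/(4)^1 = 1/4.
  c_1 = 1/(4)^2 = 1/16.
  c_2 = 1/(4)^3 = 1/64.
  c_3 = 1/(4)^4 = 1/256.
The series is valid for |w/d| < 1, i.e. |z − z₀| < |d|.
Radius of convergence: R = |-1 − z₀| = |4| = 4 (distance from z₀ to the singularity z = -1).

c_0 = 1/4, c_1 = 1/16, c_2 = 1/64, c_3 = 1/256; R = 4.


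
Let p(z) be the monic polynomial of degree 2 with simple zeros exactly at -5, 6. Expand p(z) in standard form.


The polynomial is p(z) = ∏_{α ∈ S} (z − α), where S = {-5, 6}.
Expanding the product yields: p(z) = z^2 -z -30.
The resulting polynomial has degree 2 and real coefficients as required.

p(z) = z^2 -z -30.


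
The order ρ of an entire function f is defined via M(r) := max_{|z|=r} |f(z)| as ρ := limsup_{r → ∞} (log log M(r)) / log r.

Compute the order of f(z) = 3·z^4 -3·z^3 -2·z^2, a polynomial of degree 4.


|f(z)| ≤ Σ|c_k|·r^k = O(r^4) as r → ∞. Polynomial growth is O(e^{r^ε}) for every ε > 0 (since r^4/e^{r^ε} → 0), so ρ ≤ ε for all ε > 0, i.e. ρ = 0. Every nonconstant polynomial has order 0.
Therefore ρ = 0.

Order ρ = 0.


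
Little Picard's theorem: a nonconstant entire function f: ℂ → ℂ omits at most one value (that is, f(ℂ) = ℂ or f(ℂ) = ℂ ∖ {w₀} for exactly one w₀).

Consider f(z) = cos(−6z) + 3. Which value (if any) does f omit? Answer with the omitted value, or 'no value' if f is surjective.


Little Picard bounds the complement of f(ℂ) to at most one point.
cos is entire and surjective onto ℂ: for every w ∈ ℂ, cos(ζ) = w has a solution ζ ∈ ℂ (e.g., via the complex inverse arccos). With ζ = −6z this gives z = ζ/(-6). Then 1·cos(−6z) takes every value in 1·ℂ = ℂ, and adding 3 is a bijection of ℂ. So f is surjective and omits no value. (Note: only on the real line is cos bounded by [−1, 1].)

Omitted value: no value.


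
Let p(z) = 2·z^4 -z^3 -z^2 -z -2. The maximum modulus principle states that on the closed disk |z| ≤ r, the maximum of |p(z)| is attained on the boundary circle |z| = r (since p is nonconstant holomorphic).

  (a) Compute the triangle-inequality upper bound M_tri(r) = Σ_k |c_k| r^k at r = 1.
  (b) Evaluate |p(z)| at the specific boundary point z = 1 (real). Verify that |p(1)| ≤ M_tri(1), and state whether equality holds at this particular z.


Coefficients: c_0 = -2, c_1 = -1, c_2 = -1, c_3 = -1, c_4 = 2. Radius r = 1.
Part (a). Triangle bound: M_tri(r) = Σ_k |c_k| r^k
  = |-2|·1^0 + |-1|·1^1 + |-1|·1^2 + |-1|·1^3 + |2|·1^4
  = 2 + 1 + 1 + 1 + 2 = 7.
This bounds M(r) := max_{|z|=r} |p(z)| from above; equality holds iff all terms c_k z^k can be made to align in phase at a single z on |z|=r.
Part (b). At z = 1 (real, on the circle |z| = r):
  p(1) = (-2)·1^0 + (-1)·1^1 + (-1)·1^2 + (-1)·1^3 + (2)·1^4 = -3.
  |p(1)| = 3.
Check: |p(1)| = 3 ≤ 7 = M_tri(1). ✓ Equality does not hold at z = 1 (the coefficients have mixed signs, so the terms do not all align in phase there).

M_tri(1) = 7; |p(1)| = 3; equality at z=1: no.


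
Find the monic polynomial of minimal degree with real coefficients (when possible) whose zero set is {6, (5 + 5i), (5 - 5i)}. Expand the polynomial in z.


The polynomial is p(z) = ∏_{α ∈ S} (z − α), where S = {6, (5 + 5i), (5 - 5i)}.
Expanding the product yields: p(z) = z^3 -16·z^2 + 110·z -300.
Note conjugate pairs combine to real quadratics: (z − (5+5i))(z − (5−5i)) = z² − 10z + 50.
The resulting polynomial has degree 3 and real coefficients as required.

p(z) = z^3 -16·z^2 + 110·z -300.


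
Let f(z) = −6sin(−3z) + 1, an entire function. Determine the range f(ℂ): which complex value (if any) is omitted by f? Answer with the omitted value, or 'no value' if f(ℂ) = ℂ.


Little Picard bounds the complement of f(ℂ) to at most one point.
sin is entire and surjective onto ℂ: for every w ∈ ℂ, sin(ζ) = w has a solution ζ ∈ ℂ (e.g., via the complex inverse arcsin). With ζ = −3z this gives z = ζ/(-3). Then -6·sin(−3z) takes every value in -6·ℂ = ℂ, and adding 1 is a bijection of ℂ. So f is surjective and omits no value. (Note: only on the real line is sin bounded by [−1, 1].)

Omitted value: no value.


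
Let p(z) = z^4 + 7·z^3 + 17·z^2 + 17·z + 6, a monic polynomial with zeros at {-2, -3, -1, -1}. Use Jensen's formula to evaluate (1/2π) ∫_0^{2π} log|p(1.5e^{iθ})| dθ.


Zeros: -3, -2, -1, -1; r = 1.5.
Inside |z| < r: -1, -1. Outside (|z| ≥ r): -3, -2.
p(0) = 6, so log|p(0)| = log(6) = 1.7918.
Apply Jensen: I(r) = log|p(0)| + Σ_k log(r/|z_k|), summed over zeros inside |z| < r.
  log(r/|z_k|) for z_k = -1: log(1.5/1) = 0.4055
  log(r/|z_k|) for z_k = -1: log(1.5/1) = 0.4055
  Outside zeros (-3, -2) contribute nothing to the Jensen sum.
Sum over inside zeros: 0.8109.
I(r) = log|p(0)| + (inside sum) = 1.7918 + 0.8109 = 2.6027.
Note: since some zeros are outside |z| ≤ r, the simplified n·log(r) form does NOT apply — only the inside zeros contribute.

I(r) ≈ 2.6027.


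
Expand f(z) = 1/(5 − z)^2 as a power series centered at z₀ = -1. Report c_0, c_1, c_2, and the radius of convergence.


Let w = z − z₀, so z = z₀ + w.
Then 5 − z = 5 − (z₀ + w) = (5 − z₀) − w = 6 − w.
f(z) = 1/(6 − w)^2 = (1/(6)^2) · (1 − w/(6))^{−2}.
By the binomial series (1−u)^{−2} = Σ_{n≥0} C(n+1, 1) u^n for |u|<1, with u = w/(6):
  c_n = C(n+1, 1) / (6)^(n+2).
  c_0 = 1/(6)^2 = 1/36.
  c_1 = 2/(6)^3 = 1/108.
  c_2 = 3/(6)^4 = 1/432.
The series is valid for |w/d| < 1, i.e. |z − z₀| < |d|.
Radius of convergence: R = |5 − z₀| = |6| = 6 (distance from z₀ to the singularity z = 5).

c_0 = 1/36, c_1 = 1/108, c_2 = 1/432; R = 6.


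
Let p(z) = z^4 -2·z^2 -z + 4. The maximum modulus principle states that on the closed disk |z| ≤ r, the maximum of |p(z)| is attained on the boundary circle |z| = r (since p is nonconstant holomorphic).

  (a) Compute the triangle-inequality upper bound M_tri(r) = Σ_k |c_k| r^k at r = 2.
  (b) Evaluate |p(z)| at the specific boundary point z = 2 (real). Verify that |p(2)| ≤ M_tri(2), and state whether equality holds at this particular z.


Coefficients: c_0 = 4, c_1 = -1, c_2 = -2, c_3 = 0, c_4 = 1. Radius r = 2.
Part (a). Triangle bound: M_tri(r) = Σ_k |c_k| r^k
  = |4|·2^0 + |-1|·2^1 + |-2|·2^2 + |0|·2^3 + |1|·2^4
  = 4 + 2 + 8 + 0 + 16 = 30.
This bounds M(r) := max_{|z|=r} |p(z)| from above; equality holds iff all terms c_k z^k can be made to align in phase at a single z on |z|=r.
Part (b). At z = 2 (real, on the circle |z| = r):
  p(2) = (4)·2^0 + (-1)·2^1 + (-2)·2^2 + (0)·2^3 + (1)·2^4 = 10.
  |p(2)| = 10.
Check: |p(2)| = 10 ≤ 30 = M_tri(2). ✓ Equality does not hold at z = 2 (the coefficients have mixed signs, so the terms do not all align in phase there).

M_tri(2) = 30; |p(2)| = 10; equality at z=2: no.


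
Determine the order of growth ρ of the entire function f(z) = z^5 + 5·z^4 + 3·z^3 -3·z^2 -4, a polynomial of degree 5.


|f(z)| ≤ Σ|c_k|·r^k = O(r^5) as r → ∞. Polynomial growth is O(e^{r^ε}) for every ε > 0 (since r^5/e^{r^ε} → 0), so ρ ≤ ε for all ε > 0, i.e. ρ = 0. Every nonconstant polynomial has order 0.
Therefore ρ = 0.

Order ρ = 0.


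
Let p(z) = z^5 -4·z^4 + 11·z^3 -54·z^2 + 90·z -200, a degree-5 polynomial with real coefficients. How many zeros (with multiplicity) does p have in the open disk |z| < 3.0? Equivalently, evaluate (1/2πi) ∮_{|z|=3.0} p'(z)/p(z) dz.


The zeros of p are: (-1 + 3i), (-1 - 3i), (1 + 2i), (1 - 2i), 4.
Their magnitudes are: 3.162, 3.162, 2.236, 2.236, 4.
Zeros with |z| < R = 3.0: (1 + 2i), (1 - 2i).
Count = 2.
By the argument principle, (1/2πi) ∮_{|z|=R} p'(z)/p(z) dz equals exactly this count.

Number of zeros inside |z| < 3.0: 2.


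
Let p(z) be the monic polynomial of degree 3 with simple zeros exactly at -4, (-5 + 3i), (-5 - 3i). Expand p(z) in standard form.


The polynomial is p(z) = ∏_{α ∈ S} (z − α), where S = {-4, (-5 + 3i), (-5 - 3i)}.
Expanding the product yields: p(z) = z^3 + 14·z^2 + 74·z + 136.
Note conjugate pairs combine to real quadratics: (z − (-5+3i))(z − (-5−3i)) = z² + 10z + 34.
The resulting polynomial has degree 3 and real coefficients as required.

p(z) = z^3 + 14·z^2 + 74·z + 136.


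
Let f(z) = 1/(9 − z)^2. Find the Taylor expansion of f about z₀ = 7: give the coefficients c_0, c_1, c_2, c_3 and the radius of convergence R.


Let w = z − z₀, so z = z₀ + w.
Then 9 − z = 9 − (z₀ + w) = (9 − z₀) − w = 2 − w.
f(z) = 1/(2 − w)^2 = (1/(2)^2) · (1 − w/(2))^{−2}.
By the binomial series (1−u)^{−2} = Σ_{n≥0} C(n+1, 1) u^n for |u|<1, with u = w/(2):
  c_n = C(n+1, 1) / (2)^(n+2).
  c_0 = 1/(2)^2 = 1/4.
  c_1 = 2/(2)^3 = 1/4.
  c_2 = 3/(2)^4 = 3/16.
  c_3 = 4/(2)^5 = 1/8.
The series is valid for |w/d| < 1, i.e. |z − z₀| < |d|.
Radius of convergence: R = |9 − z₀| = |2| = 2 (distance from z₀ to the singularity z = 9).

c_0 = 1/4, c_1 = 1/4, c_2 = 3/16, c_3 = 1/8; R = 2.


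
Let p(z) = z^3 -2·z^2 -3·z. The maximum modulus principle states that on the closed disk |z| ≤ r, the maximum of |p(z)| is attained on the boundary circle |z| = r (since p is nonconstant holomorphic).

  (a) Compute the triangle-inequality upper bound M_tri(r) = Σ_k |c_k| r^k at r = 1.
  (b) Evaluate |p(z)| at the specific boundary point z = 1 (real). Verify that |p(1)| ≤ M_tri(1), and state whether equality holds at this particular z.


Coefficients: c_0 = 0, c_1 = -3, c_2 = -2, c_3 = 1. Radius r = 1.
Part (a). Triangle bound: M_tri(r) = Σ_k |c_k| r^k
  = |0|·1^0 + |-3|·1^1 + |-2|·1^2 + |1|·1^3
  = 0 + 3 + 2 + 1 = 6.
This bounds M(r) := max_{|z|=r} |p(z)| from above; equality holds iff all terms c_k z^k can be made to align in phase at a single z on |z|=r.
Part (b). At z = 1 (real, on the circle |z| = r):
  p(1) = (0)·1^0 + (-3)·1^1 + (-2)·1^2 + (1)·1^3 = -4.
  |p(1)| = 4.
Check: |p(1)| = 4 ≤ 6 = M_tri(1). ✓ Equality does not hold at z = 1 (the coefficients have mixed signs, so the terms do not all align in phase there).

M_tri(1) = 6; |p(1)| = 4; equality at z=1: no.


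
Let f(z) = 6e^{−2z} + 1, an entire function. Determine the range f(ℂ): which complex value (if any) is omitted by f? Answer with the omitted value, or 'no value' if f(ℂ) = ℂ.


Little Picard bounds the complement of f(ℂ) to at most one point.
e^{−2z} is never zero on ℂ, so 6·e^{−2z} takes every value in ℂ ∖ {0}. Adding 1 shifts the range to ℂ ∖ {1}. Thus f omits exactly the value 1.

Omitted value: 1.


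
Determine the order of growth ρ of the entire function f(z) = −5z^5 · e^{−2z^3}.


M(r) = max_{|z|=r} |-5|·|z|^5·|e^{−2z^3}| = 5·r^5 · e^{2r^3} (the factors attain their maxima compatibly on |z|=r). Then log M(r) = log 5 + 5·log r + 2r^3, dominated by the last term, so log log M(r) ~ 3·log r. The polynomial factor -5z^5 contributes only a log r term and does not affect the order. ρ = 3.
Therefore ρ = 3.

Order ρ = 3.


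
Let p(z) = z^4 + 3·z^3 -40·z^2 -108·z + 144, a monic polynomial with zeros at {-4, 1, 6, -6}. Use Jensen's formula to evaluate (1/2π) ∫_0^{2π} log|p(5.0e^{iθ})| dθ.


Zeros: -6, -4, 1, 6; r = 5.0.
Inside |z| < r: -4, 1. Outside (|z| ≥ r): -6, 6.
p(0) = 144, so log|p(0)| = log(144) = 4.9698.
Apply Jensen: I(r) = log|p(0)| + Σ_k log(r/|z_k|), summed over zeros inside |z| < r.
  log(r/|z_k|) for z_k = -4: log(5.0/4) = 0.2231
  log(r/|z_k|) for z_k = 1: log(5.0/1) = 1.6094
  Outside zeros (-6, 6) contribute nothing to the Jensen sum.
Sum over inside zeros: 1.8326.
I(r) = log|p(0)| + (inside sum) = 4.9698 + 1.8326 = 6.8024.
Note: since some zeros are outside |z| ≤ r, the simplified n·log(r) form does NOT apply — only the inside zeros contribute.

I(r) ≈ 6.8024.


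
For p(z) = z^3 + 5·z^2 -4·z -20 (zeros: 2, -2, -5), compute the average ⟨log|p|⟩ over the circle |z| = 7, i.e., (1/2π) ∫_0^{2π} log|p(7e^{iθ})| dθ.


Zeros: -5, -2, 2; r = 7.
Inside |z| < r: -5, -2, 2. Outside (|z| ≥ r): ∅.
p(0) = -20, so log|p(0)| = log(20) = 2.9957.
Apply Jensen: I(r) = log|p(0)| + Σ_k log(r/|z_k|), summed over zeros inside |z| < r.
  log(r/|z_k|) for z_k = 2: log(7/2) = 1.2528
  log(r/|z_k|) for z_k = -2: log(7/2) = 1.2528
  log(r/|z_k|) for z_k = -5: log(7/5) = 0.3365
Sum over inside zeros: 2.8420.
I(r) = log|p(0)| + (inside sum) = 2.9957 + 2.8420 = 5.8377.
Closed form (all zeros inside, monic): I(r) = n·log(r) = 3·log(7) = 5.8377. ✓

I(r) ≈ 5.8377.


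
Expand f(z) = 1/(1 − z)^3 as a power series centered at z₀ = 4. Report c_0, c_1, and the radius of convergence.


Let w = z − z₀, so z = z₀ + w.
Then 1 − z = 1 − (z₀ + w) = (1 − z₀) − w = -3 − w.
f(z) = 1/(-3 − w)^3 = (1/(-3)^3) · (1 − w/(-3))^{−3}.
By the binomial series (1−u)^{−3} = Σ_{n≥0} C(n+2, 2) u^n for |u|<1, with u = w/(-3):
  c_n = C(n+2, 2) / (-3)^(n+3).
  c_0 = 1/(-3)^3 = -1/27.
  c_1 = 3/(-3)^4 = 1/27.
The series is valid for |w/d| < 1, i.e. |z − z₀| < |d|.
Radius of convergence: R = |1 − z₀| = |-3| = 3 (distance from z₀ to the singularity z = 1).

c_0 = -1/27, c_1 = 1/27; R = 3.


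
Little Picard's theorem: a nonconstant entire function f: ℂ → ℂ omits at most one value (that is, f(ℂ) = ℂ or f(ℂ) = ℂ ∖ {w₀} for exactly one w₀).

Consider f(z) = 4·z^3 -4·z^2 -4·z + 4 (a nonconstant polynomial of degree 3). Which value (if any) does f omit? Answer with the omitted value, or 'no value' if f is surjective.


Little Picard bounds the complement of f(ℂ) to at most one point.
For every w ∈ ℂ, the equation p(z) − w = 0 is a nonconstant polynomial in z and hence has at least one root by the fundamental theorem of algebra. So p is surjective onto ℂ, omitting no value.

Omitted value: no value.


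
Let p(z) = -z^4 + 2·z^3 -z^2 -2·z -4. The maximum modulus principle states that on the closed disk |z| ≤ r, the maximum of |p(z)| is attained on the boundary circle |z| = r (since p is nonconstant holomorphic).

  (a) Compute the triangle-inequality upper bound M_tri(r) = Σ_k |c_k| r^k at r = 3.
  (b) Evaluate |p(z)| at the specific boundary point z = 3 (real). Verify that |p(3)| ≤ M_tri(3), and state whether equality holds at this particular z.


Coefficients: c_0 = -4, c_1 = -2, c_2 = -1, c_3 = 2, c_4 = -1. Radius r = 3.
Part (a). Triangle bound: M_tri(r) = Σ_k |c_k| r^k
  = |-4|·3^0 + |-2|·3^1 + |-1|·3^2 + |2|·3^3 + |-1|·3^4
  = 4 + 6 + 9 + 54 + 81 = 154.
This bounds M(r) := max_{|z|=r} |p(z)| from above; equality holds iff all terms c_k z^k can be made to align in phase at a single z on |z|=r.
Part (b). At z = 3 (real, on the circle |z| = r):
  p(3) = (-4)·3^0 + (-2)·3^1 + (-1)·3^2 + (2)·3^3 + (-1)·3^4 = -46.
  |p(3)| = 46.
Check: |p(3)| = 46 ≤ 154 = M_tri(3). ✓ Equality does not hold at z = 3 (the coefficients have mixed signs, so the terms do not all align in phase there).

M_tri(3) = 154; |p(3)| = 46; equality at z=3: no.


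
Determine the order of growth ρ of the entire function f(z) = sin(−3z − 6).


sin(w) is a linear combination of e^{iw} and e^{−iw} (or e^w, e^{−w} in the hyperbolic case), so |sin(w)| ≤ e^{|w|}. With w = −3z − 6, |w| ≤ 3|z| + 6 = 3r + 6 on |z| = r, giving M(r) ≤ e^{3r + 6}, so ρ ≤ 1. On a suitable ray (z = it for sin/cos; z = t for sinh/cosh, t real → ∞), |sin(−3z − 6)| grows like e^{3|t|}/2, so ρ ≥ 1. Hence ρ = 1.
Therefore ρ = 1.

Order ρ = 1.
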